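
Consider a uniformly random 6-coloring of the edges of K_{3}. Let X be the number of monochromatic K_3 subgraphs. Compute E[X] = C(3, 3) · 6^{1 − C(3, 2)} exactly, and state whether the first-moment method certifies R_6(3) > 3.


E[X] = C(3, 3) · 6^{1 − 3} = 1 · 6^{−2} = 1/36.
As a reduced fraction: E[X] = 1/36 ≈ 0.027778.
Is E[X] < 1? YES.
Since E[X] < 1, there exists a 6-coloring of K_{3} with no monochromatic K_3; hence R_6(3) > 3.

E[X] = 1/36 ≈ 0.027778; E[X] < 1, so R_6(3) > 3.


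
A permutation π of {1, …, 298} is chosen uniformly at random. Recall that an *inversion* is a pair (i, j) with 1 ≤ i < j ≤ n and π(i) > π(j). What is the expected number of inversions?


Write X = Σ X_I over the C(298, 2) = 44253 pairs i < j, with X_I the indicator of one inversion.
There are 44253 indicators.
For each fixed pair i < j, the values π(i) and π(j) are two distinct elements of {1, …, 298} in uniformly random order; by symmetry P[π(i) > π(j)] = 1/2.
By linearity: E[X] = 44253 · (1/2) = C(298, 2) · (1/2) = 44253/2 = 44253/2 ≈ 22126.5000.

E[X] = 44253/2 = 22126.5000.


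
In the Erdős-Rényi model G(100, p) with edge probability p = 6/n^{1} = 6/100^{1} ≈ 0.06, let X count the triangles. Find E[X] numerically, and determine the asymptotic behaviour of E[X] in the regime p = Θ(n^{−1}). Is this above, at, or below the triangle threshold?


Number of potential triangles: C(100, 3) = 161700.
Each occurs with probability p³ ≈ (0.06)³ ≈ 2.1600000e-04.
By linearity: E[X] = C(100, 3)·p³ ≈ 161700 · 2.1600000e-04 ≈ 34.92720.
Here α = 1, so p = 6/n is exactly at the triangle threshold p ~ 1/n. Asymptotically E[X] → c³/6 = 6³/6 = 36 ≈ 36.00000, a bounded constant. In this regime the triangle count is asymptotically Poisson(c³/6).

E[X] ≈ 34.92720; in regime p = Θ(1/n^{1}) E[X] stays bounded (at the triangle threshold p ~ 1/n).


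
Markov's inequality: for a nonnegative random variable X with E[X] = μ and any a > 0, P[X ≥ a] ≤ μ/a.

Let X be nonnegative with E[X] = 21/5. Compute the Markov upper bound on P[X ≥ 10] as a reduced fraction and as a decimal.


μ = E[X] = 21/5, a = 10.
Markov: P[X ≥ 10] ≤ μ/a = (21/5)/10 = 21/50.
Numerically: ≈ 0.4200.
(Since a = 10 > μ = 4.2000, the bound 21/50 is < 1 and informative.)

P[X ≥ 10] ≤ 21/50 ≈ 0.4200.


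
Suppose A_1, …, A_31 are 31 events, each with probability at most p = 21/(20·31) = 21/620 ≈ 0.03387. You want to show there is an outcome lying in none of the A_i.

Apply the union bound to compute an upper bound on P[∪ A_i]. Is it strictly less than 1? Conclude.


Union bound: P[∪_{i=1}^{31} A_i] ≤ Σ_i P[A_i] ≤ 31·p = 31·(21/620) = 21/20.
Numerically: 21/20 ≈ 1.05000.
Is 21/20 < 1? NO.
Since the bound 21/20 is ≥ 1, the union bound is uninformative here; it does NOT by itself certify existence.

31·p = 21/20 ≈ 1.05000; existence NOT certified by the union bound.


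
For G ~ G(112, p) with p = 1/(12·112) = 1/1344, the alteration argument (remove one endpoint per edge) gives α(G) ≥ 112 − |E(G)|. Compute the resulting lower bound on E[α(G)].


E[|E(G)|] = C(112, 2)·p = 6216 · (1/1344) = 37/8.
E[α(G)] ≥ n − E[|E(G)|] = 112 − 37/8 = 859/8.
Numerically: ≈ 107.3750.
(This is only a lower bound; the true E[α(G)] may be larger.)

E[α(G)] ≥ 859/8 ≈ 107.3750.


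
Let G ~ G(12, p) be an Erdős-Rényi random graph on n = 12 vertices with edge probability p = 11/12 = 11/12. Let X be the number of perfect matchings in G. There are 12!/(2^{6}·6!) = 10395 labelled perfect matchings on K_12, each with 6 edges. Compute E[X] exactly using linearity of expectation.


K_12 has 12!/(2^{6}·6!) = 10395 labelled perfect matchings.
For each such perfect matching H, let X_H = 1 if all 6 edges of H are present in G. Then P[X_H = 1] = p^{6} = (11/12)^{6} = 1771561/2985984.
By linearity: E[X] = Σ_H E[X_H] = 10395 · p^{6} = 10395 · 1771561/2985984 = 682050985/110592.
Numerically: E[X] ≈ 6167.3.

E[X] = 10395 · (11/12)^{6} = 682050985/110592 ≈ 6167.3.


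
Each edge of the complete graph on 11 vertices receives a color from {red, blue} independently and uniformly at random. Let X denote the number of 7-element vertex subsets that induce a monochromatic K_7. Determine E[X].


Let X = Σ_S X_S over the C(11, 7) = 330 subsets S of size 7, where X_S = 1 if the K_7 on S is monochromatic.
For a fixed S, the K_7 on S has C(7, 2) = 21 edges. P[all 21 edges red] = (1/2)^21, and likewise for blue, so P[monochromatic] = 2·(1/2)^21 = 2^{1 − 21} = 1/1048576.
By linearity of expectation: E[X] = C(11, 7) · 2^{1 − 21} = 330 · 1/1048576 = 165/524288.
Numerically: E[X] ≈ 0.0003.

E[X] = C(11,7)·2^(1−C(7,2)) = 165/524288 ≈ 0.0003.


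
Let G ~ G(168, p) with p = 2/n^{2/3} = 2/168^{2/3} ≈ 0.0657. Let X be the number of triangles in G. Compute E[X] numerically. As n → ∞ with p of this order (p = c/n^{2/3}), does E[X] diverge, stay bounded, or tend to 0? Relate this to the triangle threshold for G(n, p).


Number of potential triangles: C(168, 3) = 776216.
Each occurs with probability p³ ≈ (0.0657)³ ≈ 2.83447e-04.
By linearity: E[X] = C(168, 3)·p³ ≈ 776216 · 2.83447e-04 ≈ 220.016.
Since α = 2/3 < 1, p = c/n^{2/3} ≫ 1/n is above the triangle threshold p ~ 1/n. Asymptotically E[X] ~ (c³/6)·n^{3(1−α)} = (2³/6)·n^{1} → ∞; triangles are abundant w.h.p.

E[X] ≈ 220.016; in regime p = Θ(1/n^{2/3}) E[X] diverges (above the triangle threshold p ~ 1/n).


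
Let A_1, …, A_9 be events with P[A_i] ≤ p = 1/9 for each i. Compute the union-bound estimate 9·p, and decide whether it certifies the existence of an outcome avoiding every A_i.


Union bound: P[∪_{i=1}^{9} A_i] ≤ Σ_i P[A_i] ≤ 9·p = 9·(1/9) = 1.
Numerically: 1 ≈ 1.000.
Is 1 < 1? NO.
Since the bound 1 is ≥ 1, the union bound is uninformative here; it does NOT by itself certify existence.

9·p = 1 ≈ 1.000; existence NOT certified by the union bound.


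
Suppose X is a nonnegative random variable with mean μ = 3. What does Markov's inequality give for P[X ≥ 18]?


μ = E[X] = 3, a = 18.
Markov: P[X ≥ 18] ≤ μ/a = (3)/18 = 1/6.
Numerically: ≈ 0.166667.
(Since a = 18 > μ = 3.000000, the bound 1/6 is < 1 and informative.)

P[X ≥ 18] ≤ 1/6 ≈ 0.166667.


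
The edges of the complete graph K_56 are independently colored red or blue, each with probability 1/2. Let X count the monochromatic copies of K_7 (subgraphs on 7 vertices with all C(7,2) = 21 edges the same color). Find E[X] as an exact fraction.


Let X = Σ_S X_S over the C(56, 7) = 231917400 subsets S of size 7, where X_S = 1 if the K_7 on S is monochromatic.
For a fixed S, the K_7 on S has C(7, 2) = 21 edges. P[all 21 edges red] = (1/2)^21, and likewise for blue, so P[monochromatic] = 2·(1/2)^21 = 2^{1 − 21} = 1/1048576.
By linearity of expectation: E[X] = C(56, 7) · 2^{1 − 21} = 231917400 · 1/1048576 = 28989675/131072.
Numerically: E[X] ≈ 221.17367.

E[X] = C(56,7)·2^(1−C(7,2)) = 28989675/131072 ≈ 221.17367.


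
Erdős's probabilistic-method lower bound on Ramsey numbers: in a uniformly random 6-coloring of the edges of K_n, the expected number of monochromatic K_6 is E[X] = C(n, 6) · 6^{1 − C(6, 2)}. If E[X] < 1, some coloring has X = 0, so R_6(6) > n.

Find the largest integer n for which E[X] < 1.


We need C(n, 6) · 6^{1 − 15} < 1, i.e. C(n, 6) < 6^{15 − 1} = 78364164096.
Check values of n near the boundary:
  n = 195: C(195, 6) = 70656049360; 70656049360 < 78364164096? YES
  n = 196: C(196, 6) = 72887293024; 72887293024 < 78364164096? YES
  n = 197: C(197, 6) = 75176946208; 75176946208 < 78364164096? YES
  n = 198: C(198, 6) = 77526225777; 77526225777 < 78364164096? YES
  n = 199: C(199, 6) = 79936367511; 79936367511 < 78364164096? NO
  n = 200: C(200, 6) = 82408626300; 82408626300 < 78364164096? NO
  n = 201: C(201, 6) = 84944276340; 84944276340 < 78364164096? NO
The largest n with C(n, 6) < 78364164096 is n = 198 (where E[X] = 25842075259/26121388032 ≈ 0.9893071). Hence R_6(6) > 198, i.e. R_6(6) ≥ 199.

Largest n = 198; hence R_6(6) > 198.


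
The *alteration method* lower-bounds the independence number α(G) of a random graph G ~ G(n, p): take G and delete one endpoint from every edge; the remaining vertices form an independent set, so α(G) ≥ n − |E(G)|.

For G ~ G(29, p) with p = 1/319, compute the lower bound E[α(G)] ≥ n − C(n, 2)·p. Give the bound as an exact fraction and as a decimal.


E[|E(G)|] = C(29, 2)·p = 406 · (1/319) = 14/11.
E[α(G)] ≥ n − E[|E(G)|] = 29 − 14/11 = 305/11.
Numerically: ≈ 27.7273.
(This is only a lower bound; the true E[α(G)] may be larger.)

E[α(G)] ≥ 305/11 ≈ 27.7273.


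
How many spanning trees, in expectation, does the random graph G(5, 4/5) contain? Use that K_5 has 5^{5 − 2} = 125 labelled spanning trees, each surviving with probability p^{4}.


K_5 has 5^{5 − 2} = 125 labelled spanning trees.
For each such spanning tree H, let X_H = 1 if all 4 edges of H are present in G. Then P[X_H = 1] = p^{4} = (4/5)^{4} = 256/625.
By linearity of expectation: E[X] = Σ_H E[X_H] = 125 · p^{4} = 125 · 256/625 = 256/5.
Numerically: E[X] ≈ 51.2.

E[X] = 125 · (4/5)^{4} = 256/5 ≈ 51.2.


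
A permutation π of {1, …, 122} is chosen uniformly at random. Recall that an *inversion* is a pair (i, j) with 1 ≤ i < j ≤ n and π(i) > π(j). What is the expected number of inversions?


Write X = Σ X_I over the C(122, 2) = 7381 pairs i < j, with X_I the indicator of one inversion.
There are 7381 indicators.
For each fixed pair i < j, the values π(i) and π(j) are two distinct elements of {1, …, 122} in uniformly random order; by symmetry P[π(i) > π(j)] = 1/2.
By linearity: E[X] = 7381 · (1/2) = C(122, 2) · (1/2) = 7381/2 = 7381/2 ≈ 3690.50000.

E[X] = 7381/2 = 3690.50000.


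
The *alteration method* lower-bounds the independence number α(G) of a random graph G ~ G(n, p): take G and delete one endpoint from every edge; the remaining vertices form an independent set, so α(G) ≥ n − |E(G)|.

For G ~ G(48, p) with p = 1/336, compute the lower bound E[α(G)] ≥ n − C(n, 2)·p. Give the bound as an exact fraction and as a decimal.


E[|E(G)|] = C(48, 2)·p = 1128 · (1/336) = 47/14.
E[α(G)] ≥ n − E[|E(G)|] = 48 − 47/14 = 625/14.
Numerically: ≈ 44.6429.
(This is only a lower bound; the true E[α(G)] may be larger.)

E[α(G)] ≥ 625/14 ≈ 44.6429.


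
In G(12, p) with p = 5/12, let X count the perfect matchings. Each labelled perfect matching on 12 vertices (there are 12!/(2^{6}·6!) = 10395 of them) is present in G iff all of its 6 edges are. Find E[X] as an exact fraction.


K_12 has 12!/(2^{6}·6!) = 10395 labelled perfect matchings.
For each such perfect matching H, let X_H = 1 if all 6 edges of H are present in G. Then P[X_H = 1] = p^{6} = (5/12)^{6} = 15625/2985984.
By linearity of expectation: E[X] = Σ_H E[X_H] = 10395 · p^{6} = 10395 · 15625/2985984 = 6015625/110592.
Numerically: E[X] ≈ 54.395.

E[X] = 10395 · (5/12)^{6} = 6015625/110592 ≈ 54.395.


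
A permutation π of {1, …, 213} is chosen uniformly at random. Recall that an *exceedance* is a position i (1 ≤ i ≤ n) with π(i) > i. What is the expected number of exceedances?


Write X = Σ_{i=1}^{213} X_i, where X_i = 1_{π(i) > i}.
For each fixed i, π(i) is uniform over {1, …, 213} (marginal of a uniform permutation), so P[π(i) > i] = (n − i)/n. Summing: Σ_{i=1}^{213} (n − i)/n = (0 + 1 + … + 212)/213 = 213(213 − 1)/(2·213) = (213 − 1)/2.
Hence E[X] = Σ_{i=1}^{213} (213 − i)/213 = 106 ≈ 106.0000.

E[X] = 106 = 106.0000.


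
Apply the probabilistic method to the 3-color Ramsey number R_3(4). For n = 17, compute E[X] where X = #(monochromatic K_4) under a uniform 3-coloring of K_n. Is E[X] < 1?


E[X] = C(17, 4) · 3^{1 − 6} = 2380 · 3^{−5} = 2380/243.
As a reduced fraction: E[X] = 2380/243 ≈ 9.7942.
Is E[X] < 1? NO.
Since E[X] ≥ 1, the first-moment bound is inconclusive at n = 17; it does NOT by itself certify R_3(4) > 17.

E[X] = 2380/243 ≈ 9.7942; E[X] ≥ 1; first-moment method inconclusive here.


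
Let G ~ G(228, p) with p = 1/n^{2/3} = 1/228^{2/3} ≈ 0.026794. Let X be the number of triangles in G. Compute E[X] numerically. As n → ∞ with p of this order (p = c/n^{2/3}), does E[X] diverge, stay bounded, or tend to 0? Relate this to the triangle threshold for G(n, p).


Number of potential triangles: C(228, 3) = 1949476.
Each occurs with probability p³ ≈ (0.026794)³ ≈ 1.9236688e-05.
By linearity: E[X] = C(228, 3)·p³ ≈ 1949476 · 1.9236688e-05 ≈ 37.50146.
Since α = 2/3 < 1, p = c/n^{2/3} ≫ 1/n is above the triangle threshold p ~ 1/n. Asymptotically E[X] ~ (c³/6)·n^{3(1−α)} = (1³/6)·n^{1} → ∞; triangles are abundant w.h.p.

E[X] ≈ 37.50146; in regime p = Θ(1/n^{2/3}) E[X] diverges (above the triangle threshold p ~ 1/n).


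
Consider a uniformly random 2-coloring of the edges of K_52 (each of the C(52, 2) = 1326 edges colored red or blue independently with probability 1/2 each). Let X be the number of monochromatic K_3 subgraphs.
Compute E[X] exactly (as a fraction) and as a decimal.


Let X = Σ_S X_S over the C(52, 3) = 22100 subsets S of size 3, where X_S = 1 if the K_3 on S is monochromatic.
For a fixed S, the K_3 on S has C(3, 2) = 3 edges. P[all 3 edges red] = (1/2)^3, and likewise for blue, so P[monochromatic] = 2·(1/2)^3 = 2^{1 − 3} = 1/4.
Summing: E[X] = C(52, 3) · 2^{1 − 3} = 22100 · 1/4 = 5525.
Numerically: E[X] ≈ 5525.000.

E[X] = C(52,3)·2^(1−C(3,2)) = 5525 ≈ 5525.000.


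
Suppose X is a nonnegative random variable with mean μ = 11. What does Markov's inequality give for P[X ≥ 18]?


μ = E[X] = 11, a = 18.
Markov: P[X ≥ 18] ≤ μ/a = (11)/18 = 11/18.
Numerically: ≈ 0.61111.
(Since a = 18 > μ = 11.00000, the bound 11/18 is < 1 and informative.)

P[X ≥ 18] ≤ 11/18 ≈ 0.61111.


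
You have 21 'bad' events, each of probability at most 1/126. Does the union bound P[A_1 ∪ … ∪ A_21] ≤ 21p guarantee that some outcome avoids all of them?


Union bound: P[∪_{i=1}^{21} A_i] ≤ Σ_i P[A_i] ≤ 21·p = 21·(1/126) = 1/6.
Numerically: 1/6 ≈ 0.1666667.
Is 1/6 < 1? YES.
Since P[∪ A_i] ≤ 1/6 < 1, the complement has P[∩ A_i^c] ≥ 1 − 1/6 = 5/6 > 0, so some outcome avoids every A_i.

21·p = 1/6 ≈ 0.1666667; existence CERTIFIED by the union bound.


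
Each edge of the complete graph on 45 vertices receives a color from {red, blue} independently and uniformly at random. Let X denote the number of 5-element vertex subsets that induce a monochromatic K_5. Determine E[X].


Let X = Σ_S X_S over the C(45, 5) = 1221759 subsets S of size 5, where X_S = 1 if the K_5 on S is monochromatic.
For a fixed S, the K_5 on S has C(5, 2) = 10 edges. P[all 10 edges red] = (1/2)^10, and likewise for blue, so P[monochromatic] = 2·(1/2)^10 = 2^{1 − 10} = 1/512.
Summing: E[X] = C(45, 5) · 2^{1 − 10} = 1221759 · 1/512 = 1221759/512.
Numerically: E[X] ≈ 2386.248047.

E[X] = C(45,5)·2^(1−C(5,2)) = 1221759/512 ≈ 2386.248047.


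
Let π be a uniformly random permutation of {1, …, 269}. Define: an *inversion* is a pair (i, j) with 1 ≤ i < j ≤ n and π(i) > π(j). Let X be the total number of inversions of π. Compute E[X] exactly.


Write X = Σ X_I over the C(269, 2) = 36046 pairs i < j, with X_I the indicator of one inversion.
There are 36046 indicators.
For each fixed pair i < j, the values π(i) and π(j) are two distinct elements of {1, …, 269} in uniformly random order; by symmetry P[π(i) > π(j)] = 1/2.
By linearity: E[X] = 36046 · (1/2) = C(269, 2) · (1/2) = 36046/2 = 18023 ≈ 18023.00000.

E[X] = 18023 = 18023.00000.


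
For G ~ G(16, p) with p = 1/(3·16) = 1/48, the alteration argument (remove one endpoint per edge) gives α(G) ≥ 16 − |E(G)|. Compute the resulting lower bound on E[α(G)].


E[|E(G)|] = C(16, 2)·p = 120 · (1/48) = 5/2.
E[α(G)] ≥ n − E[|E(G)|] = 16 − 5/2 = 27/2.
Numerically: ≈ 13.500000.
(This is only a lower bound; the true E[α(G)] may be larger.)

E[α(G)] ≥ 27/2 ≈ 13.500000.


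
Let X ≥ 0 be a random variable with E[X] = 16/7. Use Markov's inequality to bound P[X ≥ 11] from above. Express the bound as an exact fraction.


μ = E[X] = 16/7, a = 11.
Markov: P[X ≥ 11] ≤ μ/a = (16/7)/11 = 16/77.
Numerically: ≈ 0.2078.
(Since a = 11 > μ = 2.2857, the bound 16/77 is < 1 and informative.)

P[X ≥ 11] ≤ 16/77 ≈ 0.2078.


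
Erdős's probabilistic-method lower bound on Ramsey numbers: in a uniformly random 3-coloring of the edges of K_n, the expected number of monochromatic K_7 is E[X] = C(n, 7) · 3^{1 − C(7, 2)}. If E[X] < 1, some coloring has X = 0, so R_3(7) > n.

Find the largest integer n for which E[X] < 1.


We need C(n, 7) · 3^{1 − 21} < 1, i.e. C(n, 7) < 3^{21 − 1} = 3486784401.
Check values of n near the boundary:
  n = 80: C(80, 7) = 3176716400; 3176716400 < 3486784401? YES
  n = 81: C(81, 7) = 3477216600; 3477216600 < 3486784401? YES
  n = 82: C(82, 7) = 3801756816; 3801756816 < 3486784401? NO
  n = 83: C(83, 7) = 4151918628; 4151918628 < 3486784401? NO
  n = 84: C(84, 7) = 4529365776; 4529365776 < 3486784401? NO
The largest n with C(n, 7) < 3486784401 is n = 81 (where E[X] = 42928600/43046721 ≈ 0.997256). Hence R_3(7) > 81, i.e. R_3(7) ≥ 82.

Largest n = 81; hence R_3(7) > 81.


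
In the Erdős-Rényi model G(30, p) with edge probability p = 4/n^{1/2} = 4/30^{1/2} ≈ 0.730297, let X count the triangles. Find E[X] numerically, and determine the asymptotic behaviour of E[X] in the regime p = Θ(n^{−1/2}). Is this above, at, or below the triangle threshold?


Number of potential triangles: C(30, 3) = 4060.
Each occurs with probability p³ ≈ (0.730297)³ ≈ 3.89491596e-01.
By linearity: E[X] = C(30, 3)·p³ ≈ 4060 · 3.89491596e-01 ≈ 1581.335882.
Since α = 1/2 < 1, p = c/n^{1/2} ≫ 1/n is above the triangle threshold p ~ 1/n. Asymptotically E[X] ~ (c³/6)·n^{3(1−α)} = (4³/6)·n^{1.5} → ∞; triangles are abundant w.h.p.

E[X] ≈ 1581.335882; in regime p = Θ(1/n^{1/2}) E[X] diverges (above the triangle threshold p ~ 1/n).


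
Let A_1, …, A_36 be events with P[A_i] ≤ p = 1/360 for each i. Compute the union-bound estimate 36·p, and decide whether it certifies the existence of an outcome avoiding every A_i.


Union bound: P[∪_{i=1}^{36} A_i] ≤ Σ_i P[A_i] ≤ 36·p = 36·(1/360) = 1/10.
Numerically: 1/10 ≈ 0.1000.
Is 1/10 < 1? YES.
Since P[∪ A_i] ≤ 1/10 < 1, the complement has P[∩ A_i^c] ≥ 1 − 1/10 = 9/10 > 0, so some outcome avoids every A_i.

36·p = 1/10 ≈ 0.1000; existence CERTIFIED by the union bound.


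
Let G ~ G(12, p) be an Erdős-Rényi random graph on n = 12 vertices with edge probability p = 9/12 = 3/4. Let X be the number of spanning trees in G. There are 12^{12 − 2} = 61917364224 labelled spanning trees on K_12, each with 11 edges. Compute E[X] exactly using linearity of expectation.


K_12 has 12^{12 − 2} = 61917364224 labelled spanning trees.
For each such spanning tree H, let X_H = 1 if all 11 edges of H are present in G. Then P[X_H = 1] = p^{11} = (3/4)^{11} = 177147/4194304.
Summing the indicators: E[X] = Σ_H E[X_H] = 61917364224 · p^{11} = 61917364224 · 177147/4194304 = 10460353203/4.
Numerically: E[X] ≈ 2.615e+09.

E[X] = 61917364224 · (3/4)^{11} = 10460353203/4 ≈ 2.615e+09.


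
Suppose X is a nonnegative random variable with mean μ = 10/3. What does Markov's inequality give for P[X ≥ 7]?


μ = E[X] = 10/3, a = 7.
Markov: P[X ≥ 7] ≤ μ/a = (10/3)/7 = 10/21.
Numerically: ≈ 0.47619.
(Since a = 7 > μ = 3.33333, the bound 10/21 is < 1 and informative.)

P[X ≥ 7] ≤ 10/21 ≈ 0.47619.


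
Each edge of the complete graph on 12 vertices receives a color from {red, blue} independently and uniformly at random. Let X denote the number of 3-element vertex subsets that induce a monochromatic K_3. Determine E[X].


Let X = Σ_S X_S over the C(12, 3) = 220 subsets S of size 3, where X_S = 1 if the K_3 on S is monochromatic.
For a fixed S, the K_3 on S has C(3, 2) = 3 edges. P[all 3 edges red] = (1/2)^3, and likewise for blue, so P[monochromatic] = 2·(1/2)^3 = 2^{1 − 3} = 1/4.
By linearity: E[X] = C(12, 3) · 2^{1 − 3} = 220 · 1/4 = 55.
Numerically: E[X] ≈ 55.0000.

E[X] = C(12,3)·2^(1−C(3,2)) = 55 ≈ 55.0000.


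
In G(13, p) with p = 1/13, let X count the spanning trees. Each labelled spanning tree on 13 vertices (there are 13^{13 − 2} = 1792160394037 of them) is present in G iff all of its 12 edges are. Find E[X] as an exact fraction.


K_13 has 13^{13 − 2} = 1792160394037 labelled spanning trees.
For each such spanning tree H, let X_H = 1 if all 12 edges of H are present in G. Then P[X_H = 1] = p^{12} = (1/13)^{12} = 1/23298085122481.
By linearity: E[X] = Σ_H E[X_H] = 1792160394037 · p^{12} = 1792160394037 · 1/23298085122481 = 1/13.
Numerically: E[X] ≈ 0.076923.

E[X] = 1792160394037 · (1/13)^{12} = 1/13 ≈ 0.076923.


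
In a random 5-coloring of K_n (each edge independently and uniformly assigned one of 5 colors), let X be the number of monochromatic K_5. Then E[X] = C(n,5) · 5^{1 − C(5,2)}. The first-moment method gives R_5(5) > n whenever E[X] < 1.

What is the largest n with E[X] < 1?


We need C(n, 5) · 5^{1 − 10} < 1, i.e. C(n, 5) < 5^{10 − 1} = 1953125.
Check values of n near the boundary:
  n = 48: C(48, 5) = 1712304; 1712304 < 1953125? YES
  n = 49: C(49, 5) = 1906884; 1906884 < 1953125? YES
  n = 50: C(50, 5) = 2118760; 2118760 < 1953125? NO
The largest n with C(n, 5) < 1953125 is n = 49 (where E[X] = 1906884/1953125 ≈ 0.97632). Hence R_5(5) > 49, i.e. R_5(5) ≥ 50.

Largest n = 49; hence R_5(5) > 49.


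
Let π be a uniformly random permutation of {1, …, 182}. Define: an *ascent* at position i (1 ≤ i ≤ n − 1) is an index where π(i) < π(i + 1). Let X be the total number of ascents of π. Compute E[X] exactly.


Write X = Σ X_I over i = 1, …, 181, with X_I the indicator of one ascent.
There are 181 indicators.
For each fixed i, the pair (π(i), π(i+1)) is a uniformly random ordered pair of distinct values from {1, …, 182}; by symmetry P[π(i) < π(i+1)] = 1/2.
By linearity: E[X] = 181 · (1/2) = (182 − 1) · (1/2) = 181/2 ≈ 90.50000.

E[X] = 181/2 = 90.50000.


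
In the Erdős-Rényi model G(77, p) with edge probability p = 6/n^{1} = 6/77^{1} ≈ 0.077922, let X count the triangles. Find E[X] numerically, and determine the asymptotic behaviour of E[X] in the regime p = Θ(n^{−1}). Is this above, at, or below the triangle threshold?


Number of potential triangles: C(77, 3) = 73150.
Each occurs with probability p³ ≈ (0.077922)³ ≈ 4.7313119e-04.
By linearity: E[X] = C(77, 3)·p³ ≈ 73150 · 4.7313119e-04 ≈ 34.60955.
Here α = 1, so p = 6/n is exactly at the triangle threshold p ~ 1/n. Asymptotically E[X] → c³/6 = 6³/6 = 36 ≈ 36.00000, a bounded constant. In this regime the triangle count is asymptotically Poisson(c³/6).

E[X] ≈ 34.60955; in regime p = Θ(1/n^{1}) E[X] stays bounded (at the triangle threshold p ~ 1/n).


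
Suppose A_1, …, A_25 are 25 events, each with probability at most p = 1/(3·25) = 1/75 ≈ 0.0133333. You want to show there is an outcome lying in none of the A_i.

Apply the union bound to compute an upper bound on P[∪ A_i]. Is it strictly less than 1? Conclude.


Union bound: P[∪_{i=1}^{25} A_i] ≤ Σ_i P[A_i] ≤ 25·p = 25·(1/75) = 1/3.
Numerically: 1/3 ≈ 0.3333333.
Is 1/3 < 1? YES.
Since P[∪ A_i] ≤ 1/3 < 1, the complement has P[∩ A_i^c] ≥ 1 − 1/3 = 2/3 > 0, so some outcome avoids every A_i.

25·p = 1/3 ≈ 0.3333333; existence CERTIFIED by the union bound.


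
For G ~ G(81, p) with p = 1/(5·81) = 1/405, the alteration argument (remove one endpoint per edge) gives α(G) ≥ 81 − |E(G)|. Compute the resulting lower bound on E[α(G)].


E[|E(G)|] = C(81, 2)·p = 3240 · (1/405) = 8.
E[α(G)] ≥ n − E[|E(G)|] = 81 − 8 = 73.
Numerically: ≈ 73.00000.
(This is only a lower bound; the true E[α(G)] may be larger.)

E[α(G)] ≥ 73 ≈ 73.00000.


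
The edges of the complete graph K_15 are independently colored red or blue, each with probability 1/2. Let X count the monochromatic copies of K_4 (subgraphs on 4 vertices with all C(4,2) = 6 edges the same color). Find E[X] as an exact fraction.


Let X = Σ_S X_S over the C(15, 4) = 1365 subsets S of size 4, where X_S = 1 if the K_4 on S is monochromatic.
For a fixed S, the K_4 on S has C(4, 2) = 6 edges. P[all 6 edges red] = (1/2)^6, and likewise for blue, so P[monochromatic] = 2·(1/2)^6 = 2^{1 − 6} = 1/32.
By linearity: E[X] = C(15, 4) · 2^{1 − 6} = 1365 · 1/32 = 1365/32.
Numerically: E[X] ≈ 42.656250.

E[X] = C(15,4)·2^(1−C(4,2)) = 1365/32 ≈ 42.656250.


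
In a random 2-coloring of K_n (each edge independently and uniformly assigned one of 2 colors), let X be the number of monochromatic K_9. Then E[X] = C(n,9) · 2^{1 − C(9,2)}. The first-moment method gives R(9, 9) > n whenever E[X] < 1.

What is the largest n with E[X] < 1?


We need C(n, 9) · 2^{1 − 36} < 1, i.e. C(n, 9) < 2^{36 − 1} = 34359738368.
Check values of n near the boundary:
  n = 59: C(59, 9) = 12565671261; 12565671261 < 34359738368? YES
  n = 60: C(60, 9) = 14783142660; 14783142660 < 34359738368? YES
  n = 61: C(61, 9) = 17341763505; 17341763505 < 34359738368? YES
  n = 62: C(62, 9) = 20286591270; 20286591270 < 34359738368? YES
  n = 63: C(63, 9) = 23667689815; 23667689815 < 34359738368? YES
  n = 64: C(64, 9) = 27540584512; 27540584512 < 34359738368? YES
  n = 65: C(65, 9) = 31966749880; 31966749880 < 34359738368? YES
  n = 66: C(66, 9) = 37014131440; 37014131440 < 34359738368? NO
  n = 67: C(67, 9) = 42757703560; 42757703560 < 34359738368? NO
The largest n with C(n, 9) < 34359738368 is n = 65 (where E[X] = 3995843735/4294967296 ≈ 0.93035). Hence R(9, 9) > 65, i.e. R(9, 9) ≥ 66.

Largest n = 65; hence R(9, 9) > 65.


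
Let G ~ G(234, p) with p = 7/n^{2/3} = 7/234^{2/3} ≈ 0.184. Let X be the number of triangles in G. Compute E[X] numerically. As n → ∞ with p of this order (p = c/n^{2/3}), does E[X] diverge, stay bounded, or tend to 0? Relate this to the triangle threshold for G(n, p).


Number of potential triangles: C(234, 3) = 2108184.
Each occurs with probability p³ ≈ (0.184)³ ≈ 6.26415e-03.
By linearity: E[X] = C(234, 3)·p³ ≈ 2108184 · 6.26415e-03 ≈ 13205.989.
Since α = 2/3 < 1, p = c/n^{2/3} ≫ 1/n is above the triangle threshold p ~ 1/n. Asymptotically E[X] ~ (c³/6)·n^{3(1−α)} = (7³/6)·n^{1} → ∞; triangles are abundant w.h.p.

E[X] ≈ 13205.989; in regime p = Θ(1/n^{2/3}) E[X] diverges (above the triangle threshold p ~ 1/n).


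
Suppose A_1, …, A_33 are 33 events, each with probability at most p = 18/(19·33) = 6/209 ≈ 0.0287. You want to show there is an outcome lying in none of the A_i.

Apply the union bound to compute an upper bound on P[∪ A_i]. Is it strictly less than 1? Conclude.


Union bound: P[∪_{i=1}^{33} A_i] ≤ Σ_i P[A_i] ≤ 33·p = 33·(6/209) = 18/19.
Numerically: 18/19 ≈ 0.9474.
Is 18/19 < 1? YES.
Since P[∪ A_i] ≤ 18/19 < 1, the complement has P[∩ A_i^c] ≥ 1 − 18/19 = 1/19 > 0, so some outcome avoids every A_i.

33·p = 18/19 ≈ 0.9474; existence CERTIFIED by the union bound.


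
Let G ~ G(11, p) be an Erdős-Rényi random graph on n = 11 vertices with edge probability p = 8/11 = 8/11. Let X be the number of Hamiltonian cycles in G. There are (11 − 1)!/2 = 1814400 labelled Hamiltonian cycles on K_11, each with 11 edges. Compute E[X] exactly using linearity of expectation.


K_11 has (11 − 1)!/2 = 1814400 labelled Hamiltonian cycles.
For each such Hamiltonian cycle H, let X_H = 1 if all 11 edges of H are present in G. Then P[X_H = 1] = p^{11} = (8/11)^{11} = 8589934592/285311670611.
Summing the indicators: E[X] = Σ_H E[X_H] = 1814400 · p^{11} = 1814400 · 8589934592/285311670611 = 15585577323724800/285311670611.
Numerically: E[X] ≈ 5.463e+04.

E[X] = 1814400 · (8/11)^{11} = 15585577323724800/285311670611 ≈ 5.463e+04.


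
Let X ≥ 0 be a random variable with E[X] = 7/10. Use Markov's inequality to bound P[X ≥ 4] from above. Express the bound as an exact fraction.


μ = E[X] = 7/10, a = 4.
Markov: P[X ≥ 4] ≤ μ/a = (7/10)/4 = 7/40.
Numerically: ≈ 0.1750.
(Since a = 4 > μ = 0.7000, the bound 7/40 is < 1 and informative.)

P[X ≥ 4] ≤ 7/40 ≈ 0.1750.


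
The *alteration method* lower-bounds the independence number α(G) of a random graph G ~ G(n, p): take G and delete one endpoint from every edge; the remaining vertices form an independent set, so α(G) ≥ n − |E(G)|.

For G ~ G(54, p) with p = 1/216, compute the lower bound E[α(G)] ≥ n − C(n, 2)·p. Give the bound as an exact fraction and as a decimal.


E[|E(G)|] = C(54, 2)·p = 1431 · (1/216) = 53/8.
E[α(G)] ≥ n − E[|E(G)|] = 54 − 53/8 = 379/8.
Numerically: ≈ 47.375.
(This is only a lower bound; the true E[α(G)] may be larger.)

E[α(G)] ≥ 379/8 ≈ 47.375.


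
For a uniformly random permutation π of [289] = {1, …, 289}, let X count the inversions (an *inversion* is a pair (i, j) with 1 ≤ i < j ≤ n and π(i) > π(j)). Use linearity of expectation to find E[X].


Write X = Σ X_I over the C(289, 2) = 41616 pairs i < j, with X_I the indicator of one inversion.
There are 41616 indicators.
For each fixed pair i < j, the values π(i) and π(j) are two distinct elements of {1, …, 289} in uniformly random order; by symmetry P[π(i) > π(j)] = 1/2.
By linearity: E[X] = 41616 · (1/2) = C(289, 2) · (1/2) = 41616/2 = 20808 ≈ 20808.000000.

E[X] = 20808 = 20808.000000.


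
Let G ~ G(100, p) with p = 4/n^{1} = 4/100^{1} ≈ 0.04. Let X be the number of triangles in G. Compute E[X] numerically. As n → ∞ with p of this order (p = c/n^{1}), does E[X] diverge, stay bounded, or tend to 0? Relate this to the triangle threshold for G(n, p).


Number of potential triangles: C(100, 3) = 161700.
Each occurs with probability p³ ≈ (0.04)³ ≈ 6.400000e-05.
By linearity: E[X] = C(100, 3)·p³ ≈ 161700 · 6.400000e-05 ≈ 10.3488.
Here α = 1, so p = 4/n is exactly at the triangle threshold p ~ 1/n. Asymptotically E[X] → c³/6 = 4³/6 = 32/3 ≈ 10.6667, a bounded constant. In this regime the triangle count is asymptotically Poisson(c³/6).

E[X] ≈ 10.3488; in regime p = Θ(1/n^{1}) E[X] stays bounded (at the triangle threshold p ~ 1/n).


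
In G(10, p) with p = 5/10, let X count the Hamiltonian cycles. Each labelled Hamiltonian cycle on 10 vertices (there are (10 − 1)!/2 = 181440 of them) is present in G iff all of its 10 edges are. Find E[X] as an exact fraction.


K_10 has (10 − 1)!/2 = 181440 labelled Hamiltonian cycles.
For each such Hamiltonian cycle H, let X_H = 1 if all 10 edges of H are present in G. Then P[X_H = 1] = p^{10} = (1/2)^{10} = 1/1024.
Summing the indicators: E[X] = Σ_H E[X_H] = 181440 · p^{10} = 181440 · 1/1024 = 2835/16.
Numerically: E[X] ≈ 177.188.

E[X] = 181440 · (1/2)^{10} = 2835/16 ≈ 177.188.


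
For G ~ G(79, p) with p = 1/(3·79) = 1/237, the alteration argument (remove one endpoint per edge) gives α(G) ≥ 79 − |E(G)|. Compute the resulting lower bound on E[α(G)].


E[|E(G)|] = C(79, 2)·p = 3081 · (1/237) = 13.
E[α(G)] ≥ n − E[|E(G)|] = 79 − 13 = 66.
Numerically: ≈ 66.000.
(This is only a lower bound; the true E[α(G)] may be larger.)

E[α(G)] ≥ 66 ≈ 66.000.


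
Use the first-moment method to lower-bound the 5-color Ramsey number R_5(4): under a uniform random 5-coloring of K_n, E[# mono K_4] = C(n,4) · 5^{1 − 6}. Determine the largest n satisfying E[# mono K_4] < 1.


We need C(n, 4) · 5^{1 − 6} < 1, i.e. C(n, 4) < 5^{6 − 1} = 3125.
Check values of n near the boundary:
  n = 16: C(16, 4) = 1820; 1820 < 3125? YES
  n = 17: C(17, 4) = 2380; 2380 < 3125? YES
  n = 18: C(18, 4) = 3060; 3060 < 3125? YES
  n = 19: C(19, 4) = 3876; 3876 < 3125? NO
  n = 20: C(20, 4) = 4845; 4845 < 3125? NO
  n = 21: C(21, 4) = 5985; 5985 < 3125? NO
The largest n with C(n, 4) < 3125 is n = 18 (where E[X] = 612/625 ≈ 0.9792). Hence R_5(4) > 18, i.e. R_5(4) ≥ 19.

Largest n = 18; hence R_5(4) > 18.


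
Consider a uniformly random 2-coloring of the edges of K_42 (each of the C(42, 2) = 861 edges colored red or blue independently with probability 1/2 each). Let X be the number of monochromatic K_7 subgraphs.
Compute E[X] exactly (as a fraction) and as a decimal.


Let X = Σ_S X_S over the C(42, 7) = 26978328 subsets S of size 7, where X_S = 1 if the K_7 on S is monochromatic.
For a fixed S, the K_7 on S has C(7, 2) = 21 edges. P[all 21 edges red] = (1/2)^21, and likewise for blue, so P[monochromatic] = 2·(1/2)^21 = 2^{1 − 21} = 1/1048576.
By linearity: E[X] = C(42, 7) · 2^{1 − 21} = 26978328 · 1/1048576 = 3372291/131072.
Numerically: E[X] ≈ 25.7285.

E[X] = C(42,7)·2^(1−C(7,2)) = 3372291/131072 ≈ 25.7285.


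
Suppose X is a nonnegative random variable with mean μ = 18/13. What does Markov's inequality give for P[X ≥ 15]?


μ = E[X] = 18/13, a = 15.
Markov: P[X ≥ 15] ≤ μ/a = (18/13)/15 = 6/65.
Numerically: ≈ 0.09231.
(Since a = 15 > μ = 1.38462, the bound 6/65 is < 1 and informative.)

P[X ≥ 15] ≤ 6/65 ≈ 0.09231.


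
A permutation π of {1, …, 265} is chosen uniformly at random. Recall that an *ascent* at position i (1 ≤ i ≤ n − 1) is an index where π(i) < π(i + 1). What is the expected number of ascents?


Write X = Σ X_I over i = 1, …, 264, with X_I the indicator of one ascent.
There are 264 indicators.
For each fixed i, the pair (π(i), π(i+1)) is a uniformly random ordered pair of distinct values from {1, …, 265}; by symmetry P[π(i) < π(i+1)] = 1/2.
By linearity: E[X] = 264 · (1/2) = (265 − 1) · (1/2) = 132 ≈ 132.00000.

E[X] = 132 = 132.00000.


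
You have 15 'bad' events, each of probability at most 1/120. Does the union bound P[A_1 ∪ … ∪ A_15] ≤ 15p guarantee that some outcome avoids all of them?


Union bound: P[∪_{i=1}^{15} A_i] ≤ Σ_i P[A_i] ≤ 15·p = 15·(1/120) = 1/8.
Numerically: 1/8 ≈ 0.125.
Is 1/8 < 1? YES.
Since P[∪ A_i] ≤ 1/8 < 1, the complement has P[∩ A_i^c] ≥ 1 − 1/8 = 7/8 > 0, so some outcome avoids every A_i.

15·p = 1/8 ≈ 0.125; existence CERTIFIED by the union bound.


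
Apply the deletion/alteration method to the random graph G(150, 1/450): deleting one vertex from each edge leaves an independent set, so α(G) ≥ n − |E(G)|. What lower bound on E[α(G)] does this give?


E[|E(G)|] = C(150, 2)·p = 11175 · (1/450) = 149/6.
E[α(G)] ≥ n − E[|E(G)|] = 150 − 149/6 = 751/6.
Numerically: ≈ 125.167.
(This is only a lower bound; the true E[α(G)] may be larger.)

E[α(G)] ≥ 751/6 ≈ 125.167.


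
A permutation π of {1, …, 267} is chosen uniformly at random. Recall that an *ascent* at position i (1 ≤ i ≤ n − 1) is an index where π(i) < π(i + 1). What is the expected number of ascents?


Write X = Σ X_I over i = 1, …, 266, with X_I the indicator of one ascent.
There are 266 indicators.
For each fixed i, the pair (π(i), π(i+1)) is a uniformly random ordered pair of distinct values from {1, …, 267}; by symmetry P[π(i) < π(i+1)] = 1/2.
By linearity: E[X] = 266 · (1/2) = (267 − 1) · (1/2) = 133 ≈ 133.000.

E[X] = 133 = 133.000.


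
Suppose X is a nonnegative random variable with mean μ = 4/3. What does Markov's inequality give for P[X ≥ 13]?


μ = E[X] = 4/3, a = 13.
Markov: P[X ≥ 13] ≤ μ/a = (4/3)/13 = 4/39.
Numerically: ≈ 0.10256.
(Since a = 13 > μ = 1.33333, the bound 4/39 is < 1 and informative.)

P[X ≥ 13] ≤ 4/39 ≈ 0.10256.


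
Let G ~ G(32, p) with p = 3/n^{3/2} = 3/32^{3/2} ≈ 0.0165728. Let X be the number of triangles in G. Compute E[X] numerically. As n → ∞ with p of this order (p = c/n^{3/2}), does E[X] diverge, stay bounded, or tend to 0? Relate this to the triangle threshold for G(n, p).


Number of potential triangles: C(32, 3) = 4960.
Each occurs with probability p³ ≈ (0.0165728)³ ≈ 4.55185964e-06.
By linearity: E[X] = C(32, 3)·p³ ≈ 4960 · 4.55185964e-06 ≈ 0.022577.
Since α = 3/2 > 1, p = c/n^{3/2} = o(1/n) is below the triangle threshold p ~ 1/n. Asymptotically E[X] ~ (c³/6)·n^{3(1−α)} = (3³/6)·n^{-1.5} → 0, so by Markov's inequality G has no triangles w.h.p.

E[X] ≈ 0.022577; in regime p = Θ(1/n^{3/2}) E[X] tends to 0 (below the triangle threshold p ~ 1/n).


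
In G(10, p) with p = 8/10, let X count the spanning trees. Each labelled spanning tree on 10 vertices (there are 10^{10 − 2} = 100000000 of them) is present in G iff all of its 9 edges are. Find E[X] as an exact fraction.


K_10 has 10^{10 − 2} = 100000000 labelled spanning trees.
For each such spanning tree H, let X_H = 1 if all 9 edges of H are present in G. Then P[X_H = 1] = p^{9} = (4/5)^{9} = 262144/1953125.
By linearity of expectation: E[X] = Σ_H E[X_H] = 100000000 · p^{9} = 100000000 · 262144/1953125 = 67108864/5.
Numerically: E[X] ≈ 1.34e+07.

E[X] = 100000000 · (4/5)^{9} = 67108864/5 ≈ 1.34e+07.


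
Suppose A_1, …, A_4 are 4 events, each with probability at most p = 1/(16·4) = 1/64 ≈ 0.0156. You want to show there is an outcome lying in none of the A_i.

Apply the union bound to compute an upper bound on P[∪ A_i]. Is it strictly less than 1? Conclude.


Union bound: P[∪_{i=1}^{4} A_i] ≤ Σ_i P[A_i] ≤ 4·p = 4·(1/64) = 1/16.
Numerically: 1/16 ≈ 0.0625.
Is 1/16 < 1? YES.
Since P[∪ A_i] ≤ 1/16 < 1, the complement has P[∩ A_i^c] ≥ 1 − 1/16 = 15/16 > 0, so some outcome avoids every A_i.

4·p = 1/16 ≈ 0.0625; existence CERTIFIED by the union bound.


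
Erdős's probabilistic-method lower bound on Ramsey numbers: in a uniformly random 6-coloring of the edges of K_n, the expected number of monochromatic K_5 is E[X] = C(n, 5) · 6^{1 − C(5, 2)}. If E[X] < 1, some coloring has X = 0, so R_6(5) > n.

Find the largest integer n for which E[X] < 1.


We need C(n, 5) · 6^{1 − 10} < 1, i.e. C(n, 5) < 6^{10 − 1} = 10077696.
Check values of n near the boundary:
  n = 63: C(63, 5) = 7028847; 7028847 < 10077696? YES
  n = 64: C(64, 5) = 7624512; 7624512 < 10077696? YES
  n = 65: C(65, 5) = 8259888; 8259888 < 10077696? YES
  n = 66: C(66, 5) = 8936928; 8936928 < 10077696? YES
  n = 67: C(67, 5) = 9657648; 9657648 < 10077696? YES
  n = 68: C(68, 5) = 10424128; 10424128 < 10077696? NO
  n = 69: C(69, 5) = 11238513; 11238513 < 10077696? NO
  n = 70: C(70, 5) = 12103014; 12103014 < 10077696? NO
The largest n with C(n, 5) < 10077696 is n = 67 (where E[X] = 67067/69984 ≈ 0.95832). Hence R_6(5) > 67, i.e. R_6(5) ≥ 68.

Largest n = 67; hence R_6(5) > 67.


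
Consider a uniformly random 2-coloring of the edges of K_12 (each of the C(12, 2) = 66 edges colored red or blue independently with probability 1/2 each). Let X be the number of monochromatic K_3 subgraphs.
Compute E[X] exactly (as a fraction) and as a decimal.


Let X = Σ_S X_S over the C(12, 3) = 220 subsets S of size 3, where X_S = 1 if the K_3 on S is monochromatic.
For a fixed S, the K_3 on S has C(3, 2) = 3 edges. P[all 3 edges red] = (1/2)^3, and likewise for blue, so P[monochromatic] = 2·(1/2)^3 = 2^{1 − 3} = 1/4.
By linearity of expectation: E[X] = C(12, 3) · 2^{1 − 3} = 220 · 1/4 = 55.
Numerically: E[X] ≈ 55.00000.

E[X] = C(12,3)·2^(1−C(3,2)) = 55 ≈ 55.00000.


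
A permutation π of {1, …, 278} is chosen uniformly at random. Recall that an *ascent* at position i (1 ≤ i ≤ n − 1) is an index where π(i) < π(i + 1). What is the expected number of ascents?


Write X = Σ X_I over i = 1, …, 277, with X_I the indicator of one ascent.
There are 277 indicators.
For each fixed i, the pair (π(i), π(i+1)) is a uniformly random ordered pair of distinct values from {1, …, 278}; by symmetry P[π(i) < π(i+1)] = 1/2.
By linearity: E[X] = 277 · (1/2) = (278 − 1) · (1/2) = 277/2 ≈ 138.5000.

E[X] = 277/2 = 138.5000.


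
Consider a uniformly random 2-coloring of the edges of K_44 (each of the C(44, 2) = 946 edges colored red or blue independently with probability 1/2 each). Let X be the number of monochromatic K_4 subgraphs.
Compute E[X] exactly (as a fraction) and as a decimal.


Let X = Σ_S X_S over the C(44, 4) = 135751 subsets S of size 4, where X_S = 1 if the K_4 on S is monochromatic.
For a fixed S, the K_4 on S has C(4, 2) = 6 edges. P[all 6 edges red] = (1/2)^6, and likewise for blue, so P[monochromatic] = 2·(1/2)^6 = 2^{1 − 6} = 1/32.
By linearity: E[X] = C(44, 4) · 2^{1 − 6} = 135751 · 1/32 = 135751/32.
Numerically: E[X] ≈ 4242.2188.

E[X] = C(44,4)·2^(1−C(4,2)) = 135751/32 ≈ 4242.2188.
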